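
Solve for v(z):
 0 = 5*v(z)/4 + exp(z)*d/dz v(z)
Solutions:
 v(z) = C1*exp(5*exp(-z)/4)


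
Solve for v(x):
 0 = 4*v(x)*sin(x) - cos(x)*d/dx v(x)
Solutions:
 v(x) = C1/cos(x)^4


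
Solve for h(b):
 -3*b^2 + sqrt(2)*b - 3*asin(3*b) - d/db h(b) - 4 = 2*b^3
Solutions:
 h(b) = C1 - b^4/2 - b^3 + sqrt(2)*b^2/2 - 3*b*asin(3*b) - 4*b - sqrt(1 - 9*b^2)


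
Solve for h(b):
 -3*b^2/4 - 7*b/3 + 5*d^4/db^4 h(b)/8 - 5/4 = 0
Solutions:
 h(b) = C1 + C2*b + C3*b^2 + C4*b^3 + b^6/300 + 7*b^5/225 + b^4/12


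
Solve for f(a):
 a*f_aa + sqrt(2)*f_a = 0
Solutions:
 f(a) = C1 + C2*a^(1 - sqrt(2))


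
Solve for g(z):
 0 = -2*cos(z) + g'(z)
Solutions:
 g(z) = C1 + 2*sin(z)


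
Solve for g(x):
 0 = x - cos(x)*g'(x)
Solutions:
 g(x) = C1 + Integral(x/cos(x), x)


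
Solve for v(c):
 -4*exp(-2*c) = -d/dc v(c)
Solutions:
 v(c) = C1 - 2*exp(-2*c)


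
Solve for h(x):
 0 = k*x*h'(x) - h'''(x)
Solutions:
 h(x) = C1 + Integral(C2*airyai(k^(1/3)*x) + C3*airybi(k^(1/3)*x), x)


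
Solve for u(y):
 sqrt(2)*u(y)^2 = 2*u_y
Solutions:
 u(y) = -2/(C1 + sqrt(2)*y)


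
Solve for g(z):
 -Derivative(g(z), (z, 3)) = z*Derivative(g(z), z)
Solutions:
 g(z) = C1 + Integral(C2*airyai(-z) + C3*airybi(-z), z)


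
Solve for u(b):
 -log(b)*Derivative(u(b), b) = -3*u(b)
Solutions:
 u(b) = C1*exp(3*li(b))


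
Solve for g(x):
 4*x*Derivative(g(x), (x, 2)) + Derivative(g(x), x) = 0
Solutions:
 g(x) = C1 + C2*x^(3/4)


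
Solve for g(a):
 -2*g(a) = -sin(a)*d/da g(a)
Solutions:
 g(a) = C1*(cos(a) - 1)/(cos(a) + 1)


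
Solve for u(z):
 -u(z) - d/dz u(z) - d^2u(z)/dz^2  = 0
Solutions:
 u(z) = (C1*sin(sqrt(3)*z/2) + C2*cos(sqrt(3)*z/2))*exp(-z/2)


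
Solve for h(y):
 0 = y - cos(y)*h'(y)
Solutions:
 h(y) = C1 + Integral(y/cos(y), y)


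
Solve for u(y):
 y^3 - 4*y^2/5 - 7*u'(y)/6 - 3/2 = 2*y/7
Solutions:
 u(y) = C1 + 3*y^4/14 - 8*y^3/35 - 6*y^2/49 - 9*y/7


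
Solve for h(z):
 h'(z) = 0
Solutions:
 h(z) = C1


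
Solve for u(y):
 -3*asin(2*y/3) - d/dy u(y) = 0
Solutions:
 u(y) = C1 - 3*y*asin(2*y/3) - 3*sqrt(9 - 4*y^2)/2


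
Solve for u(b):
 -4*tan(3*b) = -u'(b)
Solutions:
 u(b) = C1 - 4*log(cos(3*b))/3


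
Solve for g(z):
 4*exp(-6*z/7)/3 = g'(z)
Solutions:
 g(z) = C1 - 14*exp(-6*z/7)/9


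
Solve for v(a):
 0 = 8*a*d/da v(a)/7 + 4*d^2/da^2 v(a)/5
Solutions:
 v(a) = C1 + C2*erf(sqrt(35)*a/7)


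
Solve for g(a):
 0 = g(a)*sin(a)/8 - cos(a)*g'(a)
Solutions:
 g(a) = C1/cos(a)^(1/8)


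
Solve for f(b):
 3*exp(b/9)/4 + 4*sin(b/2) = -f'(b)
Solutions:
 f(b) = C1 - 27*exp(b/9)/4 + 8*cos(b/2)


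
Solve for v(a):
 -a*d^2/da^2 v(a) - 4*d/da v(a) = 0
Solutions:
 v(a) = C1 + C2/a^3


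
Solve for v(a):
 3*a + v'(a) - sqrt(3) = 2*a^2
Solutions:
 v(a) = C1 + 2*a^3/3 - 3*a^2/2 + sqrt(3)*a


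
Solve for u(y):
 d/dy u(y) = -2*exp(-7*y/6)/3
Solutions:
 u(y) = C1 + 4*exp(-7*y/6)/7


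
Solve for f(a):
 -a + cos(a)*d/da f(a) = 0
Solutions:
 f(a) = C1 + Integral(a/cos(a), a)


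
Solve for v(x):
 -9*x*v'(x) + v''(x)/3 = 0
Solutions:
 v(x) = C1 + C2*erfi(3*sqrt(6)*x/2)


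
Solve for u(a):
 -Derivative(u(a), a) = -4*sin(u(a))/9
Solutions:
 -4*a/9 + log(cos(u(a)) - 1)/2 - log(cos(u(a)) + 1)/2 = C1


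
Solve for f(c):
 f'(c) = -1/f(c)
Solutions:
 f(c) = -sqrt(C1 - 2*c)
 f(c) = sqrt(C1 - 2*c)


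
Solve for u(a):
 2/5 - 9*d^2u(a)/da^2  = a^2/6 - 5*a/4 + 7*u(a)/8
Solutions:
 u(a) = C1*sin(sqrt(14)*a/12) + C2*cos(sqrt(14)*a/12) - 4*a^2/21 + 10*a/7 + 1072/245


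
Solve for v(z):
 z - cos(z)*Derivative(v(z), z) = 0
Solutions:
 v(z) = C1 + Integral(z/cos(z), z)


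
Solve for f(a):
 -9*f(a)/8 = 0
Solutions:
 f(a) = 0


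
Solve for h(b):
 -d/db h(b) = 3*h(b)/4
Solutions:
 h(b) = C1*exp(-3*b/4)


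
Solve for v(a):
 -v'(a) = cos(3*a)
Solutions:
 v(a) = C1 - sin(3*a)/3


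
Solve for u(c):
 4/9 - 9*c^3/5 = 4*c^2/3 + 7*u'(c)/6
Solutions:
 u(c) = C1 - 27*c^4/70 - 8*c^3/21 + 8*c/21


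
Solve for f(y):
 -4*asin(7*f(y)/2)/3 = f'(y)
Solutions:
 Integral(1/asin(7*_y/2), (_y, f(y))) = C1 - 4*y/3


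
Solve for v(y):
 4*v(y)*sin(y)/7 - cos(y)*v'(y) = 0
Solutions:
 v(y) = C1/cos(y)^(4/7)


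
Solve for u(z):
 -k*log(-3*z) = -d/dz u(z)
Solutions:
 u(z) = C1 + k*z*log(-z) + k*z*(-1 + log(3))


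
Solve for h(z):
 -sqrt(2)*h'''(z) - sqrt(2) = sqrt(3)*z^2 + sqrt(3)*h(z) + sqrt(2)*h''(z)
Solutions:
 h(z) = C1*exp(z*(-2 + (1 + 27*sqrt(6)/4 + sqrt(-4 + (4 + 27*sqrt(6))^2/4)/2)^(-1/3) + (1 + 27*sqrt(6)/4 + sqrt(-4 + (4 + 27*sqrt(6))^2/4)/2)^(1/3))/6)*sin(sqrt(3)*z*(-(1 + 27*sqrt(6)/4 + sqrt(-4 + (2 + 27*sqrt(6)/2)^2)/2)^(1/3) + (1 + 27*sqrt(6)/4 + sqrt(-4 + (2 + 27*sqrt(6)/2)^2)/2)^(-1/3))/6) + C2*exp(z*(-2 + (1 + 27*sqrt(6)/4 + sqrt(-4 + (4 + 27*sqrt(6))^2/4)/2)^(-1/3) + (1 + 27*sqrt(6)/4 + sqrt(-4 + (4 + 27*sqrt(6))^2/4)/2)^(1/3))/6)*cos(sqrt(3)*z*(-(1 + 27*sqrt(6)/4 + sqrt(-4 + (2 + 27*sqrt(6)/2)^2)/2)^(1/3) + (1 + 27*sqrt(6)/4 + sqrt(-4 + (2 + 27*sqrt(6)/2)^2)/2)^(-1/3))/6) + C3*exp(-z*((1 + 27*sqrt(6)/4 + sqrt(-4 + (4 + 27*sqrt(6))^2/4)/2)^(-1/3) + 1 + (1 + 27*sqrt(6)/4 + sqrt(-4 + (4 + 27*sqrt(6))^2/4)/2)^(1/3))/3) - z^2 + sqrt(6)/3


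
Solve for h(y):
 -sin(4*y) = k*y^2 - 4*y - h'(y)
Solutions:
 h(y) = C1 + k*y^3/3 - 2*y^2 - cos(4*y)/4


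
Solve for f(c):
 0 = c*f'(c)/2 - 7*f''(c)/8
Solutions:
 f(c) = C1 + C2*erfi(sqrt(14)*c/7)


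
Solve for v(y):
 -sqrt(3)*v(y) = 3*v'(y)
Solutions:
 v(y) = C1*exp(-sqrt(3)*y/3)


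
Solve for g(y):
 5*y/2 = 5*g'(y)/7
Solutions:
 g(y) = C1 + 7*y^2/4


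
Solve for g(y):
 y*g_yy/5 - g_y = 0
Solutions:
 g(y) = C1 + C2*y^6


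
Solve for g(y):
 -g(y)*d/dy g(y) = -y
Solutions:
 g(y) = -sqrt(C1 + y^2)
 g(y) = sqrt(C1 + y^2)


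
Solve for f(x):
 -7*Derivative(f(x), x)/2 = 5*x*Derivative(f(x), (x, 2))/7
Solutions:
 f(x) = C1 + C2/x^(39/10)


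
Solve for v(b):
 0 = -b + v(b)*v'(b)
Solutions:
 v(b) = -sqrt(C1 + b^2)
 v(b) = sqrt(C1 + b^2)


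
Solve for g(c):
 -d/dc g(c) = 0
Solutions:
 g(c) = C1


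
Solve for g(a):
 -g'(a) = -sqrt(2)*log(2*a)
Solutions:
 g(a) = C1 + sqrt(2)*a*log(a) - sqrt(2)*a + sqrt(2)*a*log(2)


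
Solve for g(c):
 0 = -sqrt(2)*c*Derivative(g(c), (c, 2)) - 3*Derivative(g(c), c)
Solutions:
 g(c) = C1 + C2*c^(1 - 3*sqrt(2)/2)


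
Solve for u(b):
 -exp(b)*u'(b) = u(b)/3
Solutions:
 u(b) = C1*exp(exp(-b)/3)


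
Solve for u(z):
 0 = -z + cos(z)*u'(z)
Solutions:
 u(z) = C1 + Integral(z/cos(z), z)


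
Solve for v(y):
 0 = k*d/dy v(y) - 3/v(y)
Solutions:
 v(y) = -sqrt(C1 + 6*y/k)
 v(y) = sqrt(C1 + 6*y/k)


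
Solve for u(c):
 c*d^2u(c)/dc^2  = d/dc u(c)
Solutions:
 u(c) = C1 + C2*c^2


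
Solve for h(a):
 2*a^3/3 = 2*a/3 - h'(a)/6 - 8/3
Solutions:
 h(a) = C1 - a^4 + 2*a^2 - 16*a


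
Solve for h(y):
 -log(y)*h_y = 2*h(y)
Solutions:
 h(y) = C1*exp(-2*li(y))


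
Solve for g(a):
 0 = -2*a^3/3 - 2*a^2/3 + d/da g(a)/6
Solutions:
 g(a) = C1 + a^4 + 4*a^3/3


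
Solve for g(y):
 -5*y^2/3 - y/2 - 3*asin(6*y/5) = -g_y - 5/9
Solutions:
 g(y) = C1 + 5*y^3/9 + y^2/4 + 3*y*asin(6*y/5) - 5*y/9 + sqrt(25 - 36*y^2)/2


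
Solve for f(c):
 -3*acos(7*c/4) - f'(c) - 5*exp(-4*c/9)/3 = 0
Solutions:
 f(c) = C1 - 3*c*acos(7*c/4) + 3*sqrt(16 - 49*c^2)/7 + 15*exp(-4*c/9)/4


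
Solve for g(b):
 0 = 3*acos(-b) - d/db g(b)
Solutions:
 g(b) = C1 + 3*b*acos(-b) + 3*sqrt(1 - b^2)


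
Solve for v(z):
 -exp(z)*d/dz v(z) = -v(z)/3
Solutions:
 v(z) = C1*exp(-exp(-z)/3)


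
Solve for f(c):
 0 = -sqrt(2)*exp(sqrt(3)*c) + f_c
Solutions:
 f(c) = C1 + sqrt(6)*exp(sqrt(3)*c)/3


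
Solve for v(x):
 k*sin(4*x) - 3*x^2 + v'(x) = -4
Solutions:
 v(x) = C1 + k*cos(4*x)/4 + x^3 - 4*x


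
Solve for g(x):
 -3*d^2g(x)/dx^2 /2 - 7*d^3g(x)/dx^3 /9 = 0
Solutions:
 g(x) = C1 + C2*x + C3*exp(-27*x/14)


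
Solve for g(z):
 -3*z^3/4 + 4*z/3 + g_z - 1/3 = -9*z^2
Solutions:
 g(z) = C1 + 3*z^4/16 - 3*z^3 - 2*z^2/3 + z/3


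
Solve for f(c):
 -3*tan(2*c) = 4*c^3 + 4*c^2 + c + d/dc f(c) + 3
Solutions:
 f(c) = C1 - c^4 - 4*c^3/3 - c^2/2 - 3*c + 3*log(cos(2*c))/2


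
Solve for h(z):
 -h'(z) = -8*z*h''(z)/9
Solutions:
 h(z) = C1 + C2*z^(17/8)


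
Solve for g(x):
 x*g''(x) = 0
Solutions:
 g(x) = C1 + C2*x


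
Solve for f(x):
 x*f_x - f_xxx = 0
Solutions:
 f(x) = C1 + Integral(C2*airyai(x) + C3*airybi(x), x)


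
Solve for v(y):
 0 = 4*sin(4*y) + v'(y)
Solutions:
 v(y) = C1 + cos(4*y)


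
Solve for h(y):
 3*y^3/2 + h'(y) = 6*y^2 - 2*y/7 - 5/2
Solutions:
 h(y) = C1 - 3*y^4/8 + 2*y^3 - y^2/7 - 5*y/2


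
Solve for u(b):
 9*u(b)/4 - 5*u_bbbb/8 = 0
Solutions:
 u(b) = C1*exp(-2^(1/4)*sqrt(3)*5^(3/4)*b/5) + C2*exp(2^(1/4)*sqrt(3)*5^(3/4)*b/5) + C3*sin(2^(1/4)*sqrt(3)*5^(3/4)*b/5) + C4*cos(2^(1/4)*sqrt(3)*5^(3/4)*b/5)


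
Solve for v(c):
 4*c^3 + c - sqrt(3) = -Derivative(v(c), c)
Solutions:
 v(c) = C1 - c^4 - c^2/2 + sqrt(3)*c


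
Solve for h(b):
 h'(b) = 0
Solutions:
 h(b) = C1


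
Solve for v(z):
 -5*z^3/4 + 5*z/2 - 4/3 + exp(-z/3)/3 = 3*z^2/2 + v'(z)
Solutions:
 v(z) = C1 - 5*z^4/16 - z^3/2 + 5*z^2/4 - 4*z/3 - 1/exp(z)^(1/3)


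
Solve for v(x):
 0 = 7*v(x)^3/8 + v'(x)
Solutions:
 v(x) = -2*sqrt(-1/(C1 - 7*x))
 v(x) = 2*sqrt(-1/(C1 - 7*x))


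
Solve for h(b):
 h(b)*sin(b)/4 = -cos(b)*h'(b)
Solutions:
 h(b) = C1*cos(b)^(1/4)


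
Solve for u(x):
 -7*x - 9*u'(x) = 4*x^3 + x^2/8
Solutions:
 u(x) = C1 - x^4/9 - x^3/216 - 7*x^2/18


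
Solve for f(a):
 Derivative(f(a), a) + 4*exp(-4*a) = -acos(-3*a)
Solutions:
 f(a) = C1 - a*acos(-3*a) - sqrt(1 - 9*a^2)/3 + exp(-4*a)


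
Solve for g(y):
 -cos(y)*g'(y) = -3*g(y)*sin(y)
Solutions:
 g(y) = C1/cos(y)^3


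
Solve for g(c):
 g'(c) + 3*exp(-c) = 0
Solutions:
 g(c) = C1 + 3*exp(-c)


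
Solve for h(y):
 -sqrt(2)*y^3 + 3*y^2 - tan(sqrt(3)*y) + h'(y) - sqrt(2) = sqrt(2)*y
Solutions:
 h(y) = C1 + sqrt(2)*y^4/4 - y^3 + sqrt(2)*y^2/2 + sqrt(2)*y - sqrt(3)*log(cos(sqrt(3)*y))/3


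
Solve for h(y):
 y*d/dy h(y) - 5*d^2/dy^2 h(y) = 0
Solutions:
 h(y) = C1 + C2*erfi(sqrt(10)*y/10)


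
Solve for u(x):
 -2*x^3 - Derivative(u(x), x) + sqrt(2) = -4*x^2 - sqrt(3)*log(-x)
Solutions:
 u(x) = C1 - x^4/2 + 4*x^3/3 + sqrt(3)*x*log(-x) + x*(-sqrt(3) + sqrt(2))


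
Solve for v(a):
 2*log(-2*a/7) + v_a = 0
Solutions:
 v(a) = C1 - 2*a*log(-a) + 2*a*(-log(2) + 1 + log(7))


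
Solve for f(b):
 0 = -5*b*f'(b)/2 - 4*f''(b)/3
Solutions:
 f(b) = C1 + C2*erf(sqrt(15)*b/4)


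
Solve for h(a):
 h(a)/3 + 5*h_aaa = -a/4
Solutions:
 h(a) = C3*exp(-15^(2/3)*a/15) - 3*a/4 + (C1*sin(3^(1/6)*5^(2/3)*a/10) + C2*cos(3^(1/6)*5^(2/3)*a/10))*exp(15^(2/3)*a/30)


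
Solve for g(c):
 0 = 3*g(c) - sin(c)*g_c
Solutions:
 g(c) = C1*(cos(c) - 1)^(3/2)/(cos(c) + 1)^(3/2)


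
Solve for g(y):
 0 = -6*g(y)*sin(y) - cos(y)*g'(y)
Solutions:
 g(y) = C1*cos(y)^6


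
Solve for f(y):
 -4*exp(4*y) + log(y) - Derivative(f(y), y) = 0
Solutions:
 f(y) = C1 + y*log(y) - y - exp(4*y)


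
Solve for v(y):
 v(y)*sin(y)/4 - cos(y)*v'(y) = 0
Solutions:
 v(y) = C1/cos(y)^(1/4)


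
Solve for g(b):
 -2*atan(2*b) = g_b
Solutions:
 g(b) = C1 - 2*b*atan(2*b) + log(4*b^2 + 1)/2


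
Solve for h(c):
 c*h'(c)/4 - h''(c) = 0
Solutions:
 h(c) = C1 + C2*erfi(sqrt(2)*c/4)


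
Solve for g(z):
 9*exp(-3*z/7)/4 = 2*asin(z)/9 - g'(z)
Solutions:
 g(z) = C1 + 2*z*asin(z)/9 + 2*sqrt(1 - z^2)/9 + 21*exp(-3*z/7)/4


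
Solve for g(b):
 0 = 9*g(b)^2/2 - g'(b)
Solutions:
 g(b) = -2/(C1 + 9*b)


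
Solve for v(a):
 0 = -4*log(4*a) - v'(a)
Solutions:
 v(a) = C1 - 4*a*log(a) - a*log(256) + 4*a


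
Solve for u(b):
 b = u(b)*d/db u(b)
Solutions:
 u(b) = -sqrt(C1 + b^2)
 u(b) = sqrt(C1 + b^2)


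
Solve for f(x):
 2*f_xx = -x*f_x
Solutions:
 f(x) = C1 + C2*erf(x/2)


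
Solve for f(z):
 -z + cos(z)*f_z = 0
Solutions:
 f(z) = C1 + Integral(z/cos(z), z)


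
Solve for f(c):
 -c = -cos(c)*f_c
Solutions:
 f(c) = C1 + Integral(c/cos(c), c)


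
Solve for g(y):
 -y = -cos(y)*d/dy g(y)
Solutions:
 g(y) = C1 + Integral(y/cos(y), y)


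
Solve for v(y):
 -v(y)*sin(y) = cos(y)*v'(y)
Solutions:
 v(y) = C1*cos(y)


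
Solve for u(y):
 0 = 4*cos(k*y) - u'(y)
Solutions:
 u(y) = C1 + 4*sin(k*y)/k


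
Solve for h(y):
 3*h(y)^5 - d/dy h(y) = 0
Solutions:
 h(y) = -(-1/(C1 + 12*y))^(1/4)
 h(y) = (-1/(C1 + 12*y))^(1/4)
 h(y) = -I*(-1/(C1 + 12*y))^(1/4)
 h(y) = I*(-1/(C1 + 12*y))^(1/4)


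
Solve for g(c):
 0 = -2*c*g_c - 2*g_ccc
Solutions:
 g(c) = C1 + Integral(C2*airyai(-c) + C3*airybi(-c), c)


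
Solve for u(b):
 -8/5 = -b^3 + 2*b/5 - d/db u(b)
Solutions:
 u(b) = C1 - b^4/4 + b^2/5 + 8*b/5


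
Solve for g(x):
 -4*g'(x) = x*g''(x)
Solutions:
 g(x) = C1 + C2/x^3


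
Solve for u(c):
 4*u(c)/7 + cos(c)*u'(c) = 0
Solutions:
 u(c) = C1*(sin(c) - 1)^(2/7)/(sin(c) + 1)^(2/7)


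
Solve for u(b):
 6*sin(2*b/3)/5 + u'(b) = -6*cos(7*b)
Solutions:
 u(b) = C1 - 6*sin(7*b)/7 + 9*cos(2*b/3)/5


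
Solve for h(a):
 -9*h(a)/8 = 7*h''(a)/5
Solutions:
 h(a) = C1*sin(3*sqrt(70)*a/28) + C2*cos(3*sqrt(70)*a/28)


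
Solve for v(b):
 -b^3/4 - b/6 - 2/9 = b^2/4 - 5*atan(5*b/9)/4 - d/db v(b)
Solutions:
 v(b) = C1 + b^4/16 + b^3/12 + b^2/12 - 5*b*atan(5*b/9)/4 + 2*b/9 + 9*log(25*b^2 + 81)/8


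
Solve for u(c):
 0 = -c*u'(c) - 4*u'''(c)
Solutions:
 u(c) = C1 + Integral(C2*airyai(-2^(1/3)*c/2) + C3*airybi(-2^(1/3)*c/2), c)


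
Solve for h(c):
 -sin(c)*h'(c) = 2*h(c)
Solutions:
 h(c) = C1*(cos(c) + 1)/(cos(c) - 1)


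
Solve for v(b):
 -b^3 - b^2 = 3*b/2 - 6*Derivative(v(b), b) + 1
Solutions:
 v(b) = C1 + b^4/24 + b^3/18 + b^2/8 + b/6


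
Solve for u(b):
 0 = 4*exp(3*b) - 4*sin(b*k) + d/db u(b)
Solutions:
 u(b) = C1 - 4*exp(3*b)/3 - 4*cos(b*k)/k


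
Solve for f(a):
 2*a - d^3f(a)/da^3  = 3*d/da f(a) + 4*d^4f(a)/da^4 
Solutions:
 f(a) = C1 + C4*exp(-a) + a^2/3 + (C2*sin(sqrt(39)*a/8) + C3*cos(sqrt(39)*a/8))*exp(3*a/8)


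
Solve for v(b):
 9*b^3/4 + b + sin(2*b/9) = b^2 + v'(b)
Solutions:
 v(b) = C1 + 9*b^4/16 - b^3/3 + b^2/2 - 9*cos(2*b/9)/2


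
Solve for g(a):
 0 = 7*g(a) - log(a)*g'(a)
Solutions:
 g(a) = C1*exp(7*li(a))


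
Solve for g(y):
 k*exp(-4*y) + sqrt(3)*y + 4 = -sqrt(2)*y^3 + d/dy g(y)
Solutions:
 g(y) = C1 - k*exp(-4*y)/4 + sqrt(2)*y^4/4 + sqrt(3)*y^2/2 + 4*y


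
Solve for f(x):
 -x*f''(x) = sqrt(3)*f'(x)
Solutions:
 f(x) = C1 + C2*x^(1 - sqrt(3))


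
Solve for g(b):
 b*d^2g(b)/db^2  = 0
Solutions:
 g(b) = C1 + C2*b


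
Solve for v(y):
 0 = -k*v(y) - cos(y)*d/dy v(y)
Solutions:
 v(y) = C1*exp(k*(log(sin(y) - 1) - log(sin(y) + 1))/2)


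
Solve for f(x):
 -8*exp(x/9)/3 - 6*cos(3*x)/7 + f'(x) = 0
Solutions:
 f(x) = C1 + 24*exp(x/9) + 2*sin(3*x)/7


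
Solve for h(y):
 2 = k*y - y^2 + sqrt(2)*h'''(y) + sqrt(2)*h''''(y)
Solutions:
 h(y) = C1 + C2*y + C3*y^2 + C4*exp(-y) + sqrt(2)*y^5/120 + sqrt(2)*y^4*(-k - 2)/48 + sqrt(2)*y^3*(k + 4)/12


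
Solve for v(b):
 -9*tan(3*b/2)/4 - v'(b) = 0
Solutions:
 v(b) = C1 + 3*log(cos(3*b/2))/2


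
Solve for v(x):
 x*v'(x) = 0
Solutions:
 v(x) = C1


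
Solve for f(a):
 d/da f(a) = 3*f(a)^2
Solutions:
 f(a) = -1/(C1 + 3*a)


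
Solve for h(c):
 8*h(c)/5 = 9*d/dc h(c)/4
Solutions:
 h(c) = C1*exp(32*c/45)


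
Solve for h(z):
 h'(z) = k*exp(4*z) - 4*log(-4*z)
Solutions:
 h(z) = C1 + k*exp(4*z)/4 - 4*z*log(-z) + 4*z*(1 - 2*log(2))


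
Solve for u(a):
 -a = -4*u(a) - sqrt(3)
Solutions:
 u(a) = a/4 - sqrt(3)/4


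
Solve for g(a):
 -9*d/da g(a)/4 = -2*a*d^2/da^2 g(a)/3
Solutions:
 g(a) = C1 + C2*a^(35/8)


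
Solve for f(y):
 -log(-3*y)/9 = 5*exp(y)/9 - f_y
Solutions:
 f(y) = C1 + y*log(-y)/9 + y*(-1 + log(3))/9 + 5*exp(y)/9


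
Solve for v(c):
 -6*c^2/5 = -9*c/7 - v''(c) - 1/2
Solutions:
 v(c) = C1 + C2*c + c^4/10 - 3*c^3/14 - c^2/4


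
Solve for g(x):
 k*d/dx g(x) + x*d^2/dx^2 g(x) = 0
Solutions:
 g(x) = C1 + x^(1 - re(k))*(C2*sin(log(x)*Abs(im(k))) + C3*cos(log(x)*im(k)))


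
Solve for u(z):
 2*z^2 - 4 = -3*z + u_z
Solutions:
 u(z) = C1 + 2*z^3/3 + 3*z^2/2 - 4*z


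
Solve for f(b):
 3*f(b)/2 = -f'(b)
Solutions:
 f(b) = C1*exp(-3*b/2)


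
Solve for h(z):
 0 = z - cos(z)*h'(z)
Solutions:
 h(z) = C1 + Integral(z/cos(z), z)


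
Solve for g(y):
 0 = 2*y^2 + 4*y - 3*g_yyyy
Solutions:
 g(y) = C1 + C2*y + C3*y^2 + C4*y^3 + y^6/540 + y^5/90


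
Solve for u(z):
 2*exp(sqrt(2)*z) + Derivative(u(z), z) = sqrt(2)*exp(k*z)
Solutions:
 u(z) = C1 - sqrt(2)*exp(sqrt(2)*z) + sqrt(2)*exp(k*z)/k


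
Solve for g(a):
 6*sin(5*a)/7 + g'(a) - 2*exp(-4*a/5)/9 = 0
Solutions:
 g(a) = C1 + 6*cos(5*a)/35 - 5*exp(-4*a/5)/18


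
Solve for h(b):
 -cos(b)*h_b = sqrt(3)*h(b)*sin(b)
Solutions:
 h(b) = C1*cos(b)^(sqrt(3))


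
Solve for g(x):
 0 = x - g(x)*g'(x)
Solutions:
 g(x) = -sqrt(C1 + x^2)
 g(x) = sqrt(C1 + x^2)


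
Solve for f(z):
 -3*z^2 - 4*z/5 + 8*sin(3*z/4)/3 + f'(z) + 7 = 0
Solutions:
 f(z) = C1 + z^3 + 2*z^2/5 - 7*z + 32*cos(3*z/4)/9


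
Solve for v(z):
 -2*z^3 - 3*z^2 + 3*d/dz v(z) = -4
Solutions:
 v(z) = C1 + z^4/6 + z^3/3 - 4*z/3


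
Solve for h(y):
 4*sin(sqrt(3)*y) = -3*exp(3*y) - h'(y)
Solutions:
 h(y) = C1 - exp(3*y) + 4*sqrt(3)*cos(sqrt(3)*y)/3


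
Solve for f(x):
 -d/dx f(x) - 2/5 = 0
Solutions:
 f(x) = C1 - 2*x/5


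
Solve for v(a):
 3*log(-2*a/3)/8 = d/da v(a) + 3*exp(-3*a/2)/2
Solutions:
 v(a) = C1 + 3*a*log(-a)/8 + 3*a*(-log(3) - 1 + log(2))/8 + exp(-3*a/2)


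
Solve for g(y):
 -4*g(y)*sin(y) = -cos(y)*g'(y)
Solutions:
 g(y) = C1/cos(y)^4


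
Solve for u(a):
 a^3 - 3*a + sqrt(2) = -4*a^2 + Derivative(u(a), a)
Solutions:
 u(a) = C1 + a^4/4 + 4*a^3/3 - 3*a^2/2 + sqrt(2)*a


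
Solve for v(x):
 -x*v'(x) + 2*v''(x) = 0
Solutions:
 v(x) = C1 + C2*erfi(x/2)


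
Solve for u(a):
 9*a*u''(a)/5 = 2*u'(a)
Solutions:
 u(a) = C1 + C2*a^(19/9)


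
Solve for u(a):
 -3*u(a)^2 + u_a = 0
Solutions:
 u(a) = -1/(C1 + 3*a)


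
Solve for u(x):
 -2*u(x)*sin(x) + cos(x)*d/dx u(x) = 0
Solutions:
 u(x) = C1/cos(x)^2


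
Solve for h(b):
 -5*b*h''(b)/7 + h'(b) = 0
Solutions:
 h(b) = C1 + C2*b^(12/5)


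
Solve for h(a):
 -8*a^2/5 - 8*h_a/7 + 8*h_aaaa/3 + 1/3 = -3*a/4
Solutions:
 h(a) = C1 + C4*exp(3^(1/3)*7^(2/3)*a/7) - 7*a^3/15 + 21*a^2/64 + 7*a/24 + (C2*sin(3^(5/6)*7^(2/3)*a/14) + C3*cos(3^(5/6)*7^(2/3)*a/14))*exp(-3^(1/3)*7^(2/3)*a/14)


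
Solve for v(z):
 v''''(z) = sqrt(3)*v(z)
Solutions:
 v(z) = C1*exp(-3^(1/8)*z) + C2*exp(3^(1/8)*z) + C3*sin(3^(1/8)*z) + C4*cos(3^(1/8)*z)


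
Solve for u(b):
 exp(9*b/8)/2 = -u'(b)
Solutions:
 u(b) = C1 - 4*exp(9*b/8)/9


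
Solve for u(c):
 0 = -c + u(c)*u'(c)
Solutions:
 u(c) = -sqrt(C1 + c^2)
 u(c) = sqrt(C1 + c^2)


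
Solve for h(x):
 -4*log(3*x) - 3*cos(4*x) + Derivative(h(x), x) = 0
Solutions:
 h(x) = C1 + 4*x*log(x) - 4*x + 4*x*log(3) + 3*sin(4*x)/4


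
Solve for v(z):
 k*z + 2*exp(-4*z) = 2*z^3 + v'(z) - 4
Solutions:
 v(z) = C1 + k*z^2/2 - z^4/2 + 4*z - exp(-4*z)/2


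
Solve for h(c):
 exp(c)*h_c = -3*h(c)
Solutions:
 h(c) = C1*exp(3*exp(-c))


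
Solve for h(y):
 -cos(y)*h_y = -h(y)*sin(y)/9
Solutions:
 h(y) = C1/cos(y)^(1/9)


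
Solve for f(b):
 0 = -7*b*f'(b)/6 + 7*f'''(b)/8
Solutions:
 f(b) = C1 + Integral(C2*airyai(6^(2/3)*b/3) + C3*airybi(6^(2/3)*b/3), b)


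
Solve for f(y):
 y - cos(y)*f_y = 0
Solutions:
 f(y) = C1 + Integral(y/cos(y), y)


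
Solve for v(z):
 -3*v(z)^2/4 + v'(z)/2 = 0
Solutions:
 v(z) = -2/(C1 + 3*z)


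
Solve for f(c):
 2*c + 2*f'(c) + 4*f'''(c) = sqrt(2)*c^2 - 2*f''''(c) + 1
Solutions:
 f(c) = C1 + C2*exp(c*(-8 + 8*2^(1/3)/(3*sqrt(177) + 43)^(1/3) + 2^(2/3)*(3*sqrt(177) + 43)^(1/3))/12)*sin(2^(1/3)*sqrt(3)*c*(-2^(1/3)*(3*sqrt(177) + 43)^(1/3) + 8/(3*sqrt(177) + 43)^(1/3))/12) + C3*exp(c*(-8 + 8*2^(1/3)/(3*sqrt(177) + 43)^(1/3) + 2^(2/3)*(3*sqrt(177) + 43)^(1/3))/12)*cos(2^(1/3)*sqrt(3)*c*(-2^(1/3)*(3*sqrt(177) + 43)^(1/3) + 8/(3*sqrt(177) + 43)^(1/3))/12) + C4*exp(-c*(8*2^(1/3)/(3*sqrt(177) + 43)^(1/3) + 4 + 2^(2/3)*(3*sqrt(177) + 43)^(1/3))/6) + sqrt(2)*c^3/6 - c^2/2 - 2*sqrt(2)*c + c/2


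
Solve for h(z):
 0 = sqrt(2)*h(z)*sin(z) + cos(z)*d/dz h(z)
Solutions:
 h(z) = C1*cos(z)^(sqrt(2))


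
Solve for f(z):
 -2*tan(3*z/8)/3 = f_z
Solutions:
 f(z) = C1 + 16*log(cos(3*z/8))/9


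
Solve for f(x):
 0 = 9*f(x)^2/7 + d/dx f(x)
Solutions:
 f(x) = 7/(C1 + 9*x)


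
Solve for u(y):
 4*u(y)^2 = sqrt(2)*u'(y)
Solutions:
 u(y) = -1/(C1 + 2*sqrt(2)*y)


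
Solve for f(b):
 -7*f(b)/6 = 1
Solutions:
 f(b) = -6/7


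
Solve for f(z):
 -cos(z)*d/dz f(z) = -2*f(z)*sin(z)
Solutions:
 f(z) = C1/cos(z)^2


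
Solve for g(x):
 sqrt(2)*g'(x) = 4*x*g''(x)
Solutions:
 g(x) = C1 + C2*x^(sqrt(2)/4 + 1)


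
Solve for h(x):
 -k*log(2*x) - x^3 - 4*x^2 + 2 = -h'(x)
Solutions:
 h(x) = C1 + k*x*log(x) - k*x + k*x*log(2) + x^4/4 + 4*x^3/3 - 2*x


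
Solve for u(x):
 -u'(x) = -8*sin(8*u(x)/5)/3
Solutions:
 -8*x/3 + 5*log(cos(8*u(x)/5) - 1)/16 - 5*log(cos(8*u(x)/5) + 1)/16 = C1


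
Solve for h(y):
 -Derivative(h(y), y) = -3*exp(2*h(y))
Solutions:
 h(y) = log(-sqrt(-1/(C1 + 3*y))) - log(2)/2
 h(y) = log(-1/(C1 + 3*y))/2 - log(2)/2


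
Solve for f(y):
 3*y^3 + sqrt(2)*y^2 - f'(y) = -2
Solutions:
 f(y) = C1 + 3*y^4/4 + sqrt(2)*y^3/3 + 2*y


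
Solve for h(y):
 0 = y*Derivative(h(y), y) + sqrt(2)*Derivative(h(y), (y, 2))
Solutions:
 h(y) = C1 + C2*erf(2^(1/4)*y/2)


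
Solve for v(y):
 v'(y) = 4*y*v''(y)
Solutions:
 v(y) = C1 + C2*y^(5/4)


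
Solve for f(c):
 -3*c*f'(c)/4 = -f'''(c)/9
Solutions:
 f(c) = C1 + Integral(C2*airyai(3*2^(1/3)*c/2) + C3*airybi(3*2^(1/3)*c/2), c)


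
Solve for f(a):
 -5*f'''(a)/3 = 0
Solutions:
 f(a) = C1 + C2*a + C3*a^2


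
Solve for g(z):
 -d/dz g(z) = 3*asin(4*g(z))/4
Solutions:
 Integral(1/asin(4*_y), (_y, g(z))) = C1 - 3*z/4


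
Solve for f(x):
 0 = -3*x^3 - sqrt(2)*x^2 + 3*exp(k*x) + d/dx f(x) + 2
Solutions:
 f(x) = C1 + 3*x^4/4 + sqrt(2)*x^3/3 - 2*x - 3*exp(k*x)/k


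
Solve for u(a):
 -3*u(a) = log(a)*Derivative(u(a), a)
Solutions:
 u(a) = C1*exp(-3*li(a))


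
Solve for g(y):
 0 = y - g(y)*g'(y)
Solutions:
 g(y) = -sqrt(C1 + y^2)
 g(y) = sqrt(C1 + y^2)


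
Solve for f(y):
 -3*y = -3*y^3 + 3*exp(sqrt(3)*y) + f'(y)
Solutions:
 f(y) = C1 + 3*y^4/4 - 3*y^2/2 - sqrt(3)*exp(sqrt(3)*y)


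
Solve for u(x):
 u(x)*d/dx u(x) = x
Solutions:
 u(x) = -sqrt(C1 + x^2)
 u(x) = sqrt(C1 + x^2)


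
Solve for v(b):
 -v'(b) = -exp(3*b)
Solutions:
 v(b) = C1 + exp(3*b)/3


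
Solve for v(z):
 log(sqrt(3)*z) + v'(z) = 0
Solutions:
 v(z) = C1 - z*log(z) - z*log(3)/2 + z


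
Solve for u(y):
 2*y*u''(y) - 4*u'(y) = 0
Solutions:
 u(y) = C1 + C2*y^3


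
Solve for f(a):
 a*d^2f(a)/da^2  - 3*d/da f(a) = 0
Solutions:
 f(a) = C1 + C2*a^4


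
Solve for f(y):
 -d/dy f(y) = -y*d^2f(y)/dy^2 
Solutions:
 f(y) = C1 + C2*y^2


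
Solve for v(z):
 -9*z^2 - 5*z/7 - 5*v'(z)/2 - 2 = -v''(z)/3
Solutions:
 v(z) = C1 + C2*exp(15*z/2) - 6*z^3/5 - 109*z^2/175 - 2536*z/2625


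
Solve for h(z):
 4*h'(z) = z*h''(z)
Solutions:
 h(z) = C1 + C2*z^5


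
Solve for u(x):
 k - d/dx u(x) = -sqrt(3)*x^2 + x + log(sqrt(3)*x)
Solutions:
 u(x) = C1 + k*x + sqrt(3)*x^3/3 - x^2/2 - x*log(x) - x*log(3)/2 + x


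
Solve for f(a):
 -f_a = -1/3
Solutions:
 f(a) = C1 + a/3


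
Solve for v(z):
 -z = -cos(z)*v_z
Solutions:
 v(z) = C1 + Integral(z/cos(z), z)


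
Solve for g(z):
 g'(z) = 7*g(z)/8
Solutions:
 g(z) = C1*exp(7*z/8)


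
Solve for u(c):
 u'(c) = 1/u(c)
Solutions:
 u(c) = -sqrt(C1 + 2*c)
 u(c) = sqrt(C1 + 2*c)


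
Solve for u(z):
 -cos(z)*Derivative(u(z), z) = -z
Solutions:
 u(z) = C1 + Integral(z/cos(z), z)


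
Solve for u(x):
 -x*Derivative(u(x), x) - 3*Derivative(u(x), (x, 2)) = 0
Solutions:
 u(x) = C1 + C2*erf(sqrt(6)*x/6)


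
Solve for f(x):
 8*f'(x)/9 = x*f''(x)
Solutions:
 f(x) = C1 + C2*x^(17/9)


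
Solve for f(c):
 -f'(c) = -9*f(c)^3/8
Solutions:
 f(c) = -2*sqrt(-1/(C1 + 9*c))
 f(c) = 2*sqrt(-1/(C1 + 9*c))


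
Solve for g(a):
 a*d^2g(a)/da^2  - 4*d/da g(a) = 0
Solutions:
 g(a) = C1 + C2*a^5


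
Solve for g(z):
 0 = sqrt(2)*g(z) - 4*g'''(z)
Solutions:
 g(z) = C3*exp(sqrt(2)*z/2) + (C1*sin(sqrt(6)*z/4) + C2*cos(sqrt(6)*z/4))*exp(-sqrt(2)*z/4)


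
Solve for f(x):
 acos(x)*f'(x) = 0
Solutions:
 f(x) = C1


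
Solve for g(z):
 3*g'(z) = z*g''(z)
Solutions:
 g(z) = C1 + C2*z^4


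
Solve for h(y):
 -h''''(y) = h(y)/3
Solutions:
 h(y) = (C1*sin(sqrt(2)*3^(3/4)*y/6) + C2*cos(sqrt(2)*3^(3/4)*y/6))*exp(-sqrt(2)*3^(3/4)*y/6) + (C3*sin(sqrt(2)*3^(3/4)*y/6) + C4*cos(sqrt(2)*3^(3/4)*y/6))*exp(sqrt(2)*3^(3/4)*y/6)


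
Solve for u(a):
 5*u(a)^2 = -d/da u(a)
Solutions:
 u(a) = 1/(C1 + 5*a)


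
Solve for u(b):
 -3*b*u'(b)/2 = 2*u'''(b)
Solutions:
 u(b) = C1 + Integral(C2*airyai(-6^(1/3)*b/2) + C3*airybi(-6^(1/3)*b/2), b)


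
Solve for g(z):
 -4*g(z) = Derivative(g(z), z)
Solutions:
 g(z) = C1*exp(-4*z)


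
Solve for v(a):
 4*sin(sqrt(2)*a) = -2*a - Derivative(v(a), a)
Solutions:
 v(a) = C1 - a^2 + 2*sqrt(2)*cos(sqrt(2)*a)


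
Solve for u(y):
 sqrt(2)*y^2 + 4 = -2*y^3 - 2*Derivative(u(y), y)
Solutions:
 u(y) = C1 - y^4/4 - sqrt(2)*y^3/6 - 2*y


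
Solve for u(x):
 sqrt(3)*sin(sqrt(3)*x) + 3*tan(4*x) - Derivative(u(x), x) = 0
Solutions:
 u(x) = C1 - 3*log(cos(4*x))/4 - cos(sqrt(3)*x)


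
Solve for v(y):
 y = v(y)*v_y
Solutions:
 v(y) = -sqrt(C1 + y^2)
 v(y) = sqrt(C1 + y^2)


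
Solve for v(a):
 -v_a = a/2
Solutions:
 v(a) = C1 - a^2/4


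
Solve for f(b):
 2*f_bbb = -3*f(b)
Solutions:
 f(b) = C3*exp(-2^(2/3)*3^(1/3)*b/2) + (C1*sin(2^(2/3)*3^(5/6)*b/4) + C2*cos(2^(2/3)*3^(5/6)*b/4))*exp(2^(2/3)*3^(1/3)*b/4)


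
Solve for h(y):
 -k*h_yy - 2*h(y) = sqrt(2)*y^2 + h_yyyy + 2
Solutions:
 h(y) = C1*exp(-sqrt(2)*y*sqrt(-k - sqrt(k^2 - 8))/2) + C2*exp(sqrt(2)*y*sqrt(-k - sqrt(k^2 - 8))/2) + C3*exp(-sqrt(2)*y*sqrt(-k + sqrt(k^2 - 8))/2) + C4*exp(sqrt(2)*y*sqrt(-k + sqrt(k^2 - 8))/2) + sqrt(2)*k/2 - sqrt(2)*y^2/2 - 1


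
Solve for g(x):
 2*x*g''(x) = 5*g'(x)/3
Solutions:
 g(x) = C1 + C2*x^(11/6)


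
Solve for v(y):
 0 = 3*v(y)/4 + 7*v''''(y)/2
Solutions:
 v(y) = (C1*sin(6^(1/4)*7^(3/4)*y/14) + C2*cos(6^(1/4)*7^(3/4)*y/14))*exp(-6^(1/4)*7^(3/4)*y/14) + (C3*sin(6^(1/4)*7^(3/4)*y/14) + C4*cos(6^(1/4)*7^(3/4)*y/14))*exp(6^(1/4)*7^(3/4)*y/14)


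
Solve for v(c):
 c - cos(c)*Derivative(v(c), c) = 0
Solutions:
 v(c) = C1 + Integral(c/cos(c), c)


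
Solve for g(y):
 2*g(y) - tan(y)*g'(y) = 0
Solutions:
 g(y) = C1*sin(y)^2


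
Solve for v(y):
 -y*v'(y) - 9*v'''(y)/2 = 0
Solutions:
 v(y) = C1 + Integral(C2*airyai(-6^(1/3)*y/3) + C3*airybi(-6^(1/3)*y/3), y)


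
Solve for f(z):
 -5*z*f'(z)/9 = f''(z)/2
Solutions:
 f(z) = C1 + C2*erf(sqrt(5)*z/3)


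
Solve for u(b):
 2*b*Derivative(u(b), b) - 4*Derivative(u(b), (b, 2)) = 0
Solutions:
 u(b) = C1 + C2*erfi(b/2)


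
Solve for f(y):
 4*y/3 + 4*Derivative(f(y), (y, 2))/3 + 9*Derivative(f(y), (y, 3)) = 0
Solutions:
 f(y) = C1 + C2*y + C3*exp(-4*y/27) - y^3/6 + 27*y^2/8


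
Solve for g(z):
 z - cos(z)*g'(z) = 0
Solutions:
 g(z) = C1 + Integral(z/cos(z), z)


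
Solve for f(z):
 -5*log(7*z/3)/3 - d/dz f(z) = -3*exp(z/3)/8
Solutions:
 f(z) = C1 - 5*z*log(z)/3 + 5*z*(-log(7) + 1 + log(3))/3 + 9*exp(z/3)/8


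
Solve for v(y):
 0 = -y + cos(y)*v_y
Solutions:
 v(y) = C1 + Integral(y/cos(y), y)


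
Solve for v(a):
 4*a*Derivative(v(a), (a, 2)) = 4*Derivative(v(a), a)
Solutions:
 v(a) = C1 + C2*a^2


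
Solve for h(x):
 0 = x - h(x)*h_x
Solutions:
 h(x) = -sqrt(C1 + x^2)
 h(x) = sqrt(C1 + x^2)


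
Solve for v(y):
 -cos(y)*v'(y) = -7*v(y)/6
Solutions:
 v(y) = C1*(sin(y) + 1)^(7/12)/(sin(y) - 1)^(7/12)


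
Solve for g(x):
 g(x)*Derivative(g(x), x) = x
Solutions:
 g(x) = -sqrt(C1 + x^2)
 g(x) = sqrt(C1 + x^2)


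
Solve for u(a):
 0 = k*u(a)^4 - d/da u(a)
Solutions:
 u(a) = (-1/(C1 + 3*a*k))^(1/3)
 u(a) = (-1/(C1 + a*k))^(1/3)*(-3^(2/3) - 3*3^(1/6)*I)/6
 u(a) = (-1/(C1 + a*k))^(1/3)*(-3^(2/3) + 3*3^(1/6)*I)/6


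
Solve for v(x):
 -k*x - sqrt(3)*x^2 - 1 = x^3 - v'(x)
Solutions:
 v(x) = C1 + k*x^2/2 + x^4/4 + sqrt(3)*x^3/3 + x


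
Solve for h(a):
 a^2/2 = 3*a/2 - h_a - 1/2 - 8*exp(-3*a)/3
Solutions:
 h(a) = C1 - a^3/6 + 3*a^2/4 - a/2 + 8*exp(-3*a)/9


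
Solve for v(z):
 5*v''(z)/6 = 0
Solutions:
 v(z) = C1 + C2*z


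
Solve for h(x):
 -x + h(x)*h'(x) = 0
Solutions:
 h(x) = -sqrt(C1 + x^2)
 h(x) = sqrt(C1 + x^2)


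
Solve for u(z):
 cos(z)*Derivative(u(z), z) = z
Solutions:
 u(z) = C1 + Integral(z/cos(z), z)


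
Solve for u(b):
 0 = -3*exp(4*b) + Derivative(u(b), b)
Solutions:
 u(b) = C1 + 3*exp(4*b)/4


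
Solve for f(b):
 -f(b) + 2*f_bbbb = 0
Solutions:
 f(b) = C1*exp(-2^(3/4)*b/2) + C2*exp(2^(3/4)*b/2) + C3*sin(2^(3/4)*b/2) + C4*cos(2^(3/4)*b/2)


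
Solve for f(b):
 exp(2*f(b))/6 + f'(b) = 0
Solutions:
 f(b) = log(-1/(C1 - b))/2 + log(3)/2
 f(b) = log(-sqrt(1/(C1 + b))) + log(3)/2


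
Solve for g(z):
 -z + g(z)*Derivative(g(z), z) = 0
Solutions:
 g(z) = -sqrt(C1 + z^2)
 g(z) = sqrt(C1 + z^2)


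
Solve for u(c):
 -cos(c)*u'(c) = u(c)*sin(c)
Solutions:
 u(c) = C1*cos(c)


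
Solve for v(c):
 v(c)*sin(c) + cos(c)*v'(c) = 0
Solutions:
 v(c) = C1*cos(c)


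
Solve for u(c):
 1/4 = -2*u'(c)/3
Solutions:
 u(c) = C1 - 3*c/8


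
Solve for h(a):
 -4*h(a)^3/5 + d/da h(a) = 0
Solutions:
 h(a) = -sqrt(10)*sqrt(-1/(C1 + 4*a))/2
 h(a) = sqrt(10)*sqrt(-1/(C1 + 4*a))/2


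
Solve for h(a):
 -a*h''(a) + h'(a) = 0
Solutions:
 h(a) = C1 + C2*a^2


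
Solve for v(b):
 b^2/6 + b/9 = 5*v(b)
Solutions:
 v(b) = b*(3*b + 2)/90


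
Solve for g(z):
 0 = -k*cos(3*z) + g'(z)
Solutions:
 g(z) = C1 + k*sin(3*z)/3


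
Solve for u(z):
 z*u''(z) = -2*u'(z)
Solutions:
 u(z) = C1 + C2/z


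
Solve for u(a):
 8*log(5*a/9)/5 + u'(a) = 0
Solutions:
 u(a) = C1 - 8*a*log(a)/5 - 8*a*log(5)/5 + 8*a/5 + 16*a*log(3)/5


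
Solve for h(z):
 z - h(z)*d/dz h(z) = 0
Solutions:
 h(z) = -sqrt(C1 + z^2)
 h(z) = sqrt(C1 + z^2)


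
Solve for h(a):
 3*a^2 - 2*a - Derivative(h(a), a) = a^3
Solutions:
 h(a) = C1 - a^4/4 + a^3 - a^2


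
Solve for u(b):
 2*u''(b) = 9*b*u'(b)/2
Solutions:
 u(b) = C1 + C2*erfi(3*sqrt(2)*b/4)


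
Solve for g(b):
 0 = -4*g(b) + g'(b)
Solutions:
 g(b) = C1*exp(4*b)


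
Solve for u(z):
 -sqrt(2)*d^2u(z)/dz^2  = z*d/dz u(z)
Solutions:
 u(z) = C1 + C2*erf(2^(1/4)*z/2)


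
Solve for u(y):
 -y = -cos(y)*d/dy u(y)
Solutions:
 u(y) = C1 + Integral(y/cos(y), y)


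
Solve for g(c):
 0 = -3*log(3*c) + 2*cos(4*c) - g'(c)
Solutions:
 g(c) = C1 - 3*c*log(c) - 3*c*log(3) + 3*c + sin(4*c)/2


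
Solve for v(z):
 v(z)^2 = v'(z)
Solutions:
 v(z) = -1/(C1 + z)


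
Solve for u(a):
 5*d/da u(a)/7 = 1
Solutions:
 u(a) = C1 + 7*a/5


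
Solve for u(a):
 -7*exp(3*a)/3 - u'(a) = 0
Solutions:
 u(a) = C1 - 7*exp(3*a)/9


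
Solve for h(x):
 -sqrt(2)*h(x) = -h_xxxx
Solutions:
 h(x) = C1*exp(-2^(1/8)*x) + C2*exp(2^(1/8)*x) + C3*sin(2^(1/8)*x) + C4*cos(2^(1/8)*x)


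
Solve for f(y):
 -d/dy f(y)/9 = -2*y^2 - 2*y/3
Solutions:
 f(y) = C1 + 6*y^3 + 3*y^2


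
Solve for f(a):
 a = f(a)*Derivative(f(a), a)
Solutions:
 f(a) = -sqrt(C1 + a^2)
 f(a) = sqrt(C1 + a^2)


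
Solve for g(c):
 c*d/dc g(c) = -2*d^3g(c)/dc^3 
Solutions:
 g(c) = C1 + Integral(C2*airyai(-2^(2/3)*c/2) + C3*airybi(-2^(2/3)*c/2), c)


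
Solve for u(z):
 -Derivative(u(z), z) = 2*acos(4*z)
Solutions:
 u(z) = C1 - 2*z*acos(4*z) + sqrt(1 - 16*z^2)/2


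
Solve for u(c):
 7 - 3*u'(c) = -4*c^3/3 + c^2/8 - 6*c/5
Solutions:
 u(c) = C1 + c^4/9 - c^3/72 + c^2/5 + 7*c/3


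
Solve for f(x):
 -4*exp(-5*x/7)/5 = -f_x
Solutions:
 f(x) = C1 - 28*exp(-5*x/7)/25


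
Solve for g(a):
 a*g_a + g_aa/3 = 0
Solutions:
 g(a) = C1 + C2*erf(sqrt(6)*a/2)


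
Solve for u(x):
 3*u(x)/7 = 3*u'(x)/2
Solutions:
 u(x) = C1*exp(2*x/7)


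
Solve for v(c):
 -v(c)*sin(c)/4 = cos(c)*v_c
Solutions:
 v(c) = C1*cos(c)^(1/4)


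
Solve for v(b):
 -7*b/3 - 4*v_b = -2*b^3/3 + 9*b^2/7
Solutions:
 v(b) = C1 + b^4/24 - 3*b^3/28 - 7*b^2/24


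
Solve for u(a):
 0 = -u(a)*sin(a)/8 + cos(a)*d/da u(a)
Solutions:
 u(a) = C1/cos(a)^(1/8)


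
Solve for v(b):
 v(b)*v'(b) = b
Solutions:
 v(b) = -sqrt(C1 + b^2)
 v(b) = sqrt(C1 + b^2)


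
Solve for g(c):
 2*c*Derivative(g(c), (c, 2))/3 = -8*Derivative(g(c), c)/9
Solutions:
 g(c) = C1 + C2/c^(1/3)


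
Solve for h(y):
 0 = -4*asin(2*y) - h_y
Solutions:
 h(y) = C1 - 4*y*asin(2*y) - 2*sqrt(1 - 4*y^2)


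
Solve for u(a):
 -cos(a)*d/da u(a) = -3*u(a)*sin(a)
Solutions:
 u(a) = C1/cos(a)^3


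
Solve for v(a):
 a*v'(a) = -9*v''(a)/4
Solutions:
 v(a) = C1 + C2*erf(sqrt(2)*a/3)


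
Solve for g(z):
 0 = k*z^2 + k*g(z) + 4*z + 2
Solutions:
 g(z) = (-k*z^2 - 4*z - 2)/k


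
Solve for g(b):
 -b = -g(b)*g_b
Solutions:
 g(b) = -sqrt(C1 + b^2)
 g(b) = sqrt(C1 + b^2)


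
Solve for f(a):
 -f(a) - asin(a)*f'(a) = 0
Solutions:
 f(a) = C1*exp(-Integral(1/asin(a), a))


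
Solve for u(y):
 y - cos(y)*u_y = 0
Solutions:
 u(y) = C1 + Integral(y/cos(y), y)


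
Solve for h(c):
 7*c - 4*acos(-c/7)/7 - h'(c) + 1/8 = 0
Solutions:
 h(c) = C1 + 7*c^2/2 - 4*c*acos(-c/7)/7 + c/8 - 4*sqrt(49 - c^2)/7


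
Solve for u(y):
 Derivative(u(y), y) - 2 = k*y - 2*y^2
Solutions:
 u(y) = C1 + k*y^2/2 - 2*y^3/3 + 2*y


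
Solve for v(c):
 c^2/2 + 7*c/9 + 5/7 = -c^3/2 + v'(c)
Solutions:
 v(c) = C1 + c^4/8 + c^3/6 + 7*c^2/18 + 5*c/7


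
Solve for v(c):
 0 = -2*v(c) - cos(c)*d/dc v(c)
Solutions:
 v(c) = C1*(sin(c) - 1)/(sin(c) + 1)


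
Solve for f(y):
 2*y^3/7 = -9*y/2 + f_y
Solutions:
 f(y) = C1 + y^4/14 + 9*y^2/4


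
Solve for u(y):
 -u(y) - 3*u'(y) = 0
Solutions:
 u(y) = C1*exp(-y/3)


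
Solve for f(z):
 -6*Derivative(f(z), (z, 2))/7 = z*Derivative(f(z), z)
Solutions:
 f(z) = C1 + C2*erf(sqrt(21)*z/6)


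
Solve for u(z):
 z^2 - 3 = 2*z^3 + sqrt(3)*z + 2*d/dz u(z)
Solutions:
 u(z) = C1 - z^4/4 + z^3/6 - sqrt(3)*z^2/4 - 3*z/2


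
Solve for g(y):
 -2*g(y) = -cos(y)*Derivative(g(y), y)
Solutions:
 g(y) = C1*(sin(y) + 1)/(sin(y) - 1)


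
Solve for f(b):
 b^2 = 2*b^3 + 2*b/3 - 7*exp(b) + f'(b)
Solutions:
 f(b) = C1 - b^4/2 + b^3/3 - b^2/3 + 7*exp(b)


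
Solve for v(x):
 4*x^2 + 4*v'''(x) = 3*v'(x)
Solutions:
 v(x) = C1 + C2*exp(-sqrt(3)*x/2) + C3*exp(sqrt(3)*x/2) + 4*x^3/9 + 32*x/9


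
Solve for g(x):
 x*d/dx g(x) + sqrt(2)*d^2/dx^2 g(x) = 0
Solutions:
 g(x) = C1 + C2*erf(2^(1/4)*x/2)


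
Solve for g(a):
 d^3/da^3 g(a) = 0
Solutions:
 g(a) = C1 + C2*a + C3*a^2


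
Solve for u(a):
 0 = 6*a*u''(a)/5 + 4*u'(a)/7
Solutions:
 u(a) = C1 + C2*a^(11/21)


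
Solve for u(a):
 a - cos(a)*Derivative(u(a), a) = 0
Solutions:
 u(a) = C1 + Integral(a/cos(a), a)


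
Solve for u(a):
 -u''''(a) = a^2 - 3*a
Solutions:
 u(a) = C1 + C2*a + C3*a^2 + C4*a^3 - a^6/360 + a^5/40


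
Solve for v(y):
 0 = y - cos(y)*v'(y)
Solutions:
 v(y) = C1 + Integral(y/cos(y), y)


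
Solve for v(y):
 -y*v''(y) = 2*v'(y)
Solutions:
 v(y) = C1 + C2/y


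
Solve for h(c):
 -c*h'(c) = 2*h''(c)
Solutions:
 h(c) = C1 + C2*erf(c/2)


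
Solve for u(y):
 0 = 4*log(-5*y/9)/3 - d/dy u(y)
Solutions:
 u(y) = C1 + 4*y*log(-y)/3 + 4*y*(-2*log(3) - 1 + log(5))/3


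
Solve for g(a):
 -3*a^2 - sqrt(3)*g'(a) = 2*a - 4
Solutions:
 g(a) = C1 - sqrt(3)*a^3/3 - sqrt(3)*a^2/3 + 4*sqrt(3)*a/3


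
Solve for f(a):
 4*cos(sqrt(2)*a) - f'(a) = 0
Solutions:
 f(a) = C1 + 2*sqrt(2)*sin(sqrt(2)*a)


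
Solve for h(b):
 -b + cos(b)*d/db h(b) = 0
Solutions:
 h(b) = C1 + Integral(b/cos(b), b)


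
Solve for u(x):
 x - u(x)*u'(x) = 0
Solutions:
 u(x) = -sqrt(C1 + x^2)
 u(x) = sqrt(C1 + x^2)


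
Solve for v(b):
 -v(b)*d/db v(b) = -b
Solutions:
 v(b) = -sqrt(C1 + b^2)
 v(b) = sqrt(C1 + b^2)


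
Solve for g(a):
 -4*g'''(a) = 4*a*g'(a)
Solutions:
 g(a) = C1 + Integral(C2*airyai(-a) + C3*airybi(-a), a)


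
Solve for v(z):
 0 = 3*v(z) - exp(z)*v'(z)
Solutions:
 v(z) = C1*exp(-3*exp(-z))


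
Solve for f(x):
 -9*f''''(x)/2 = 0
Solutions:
 f(x) = C1 + C2*x + C3*x^2 + C4*x^3


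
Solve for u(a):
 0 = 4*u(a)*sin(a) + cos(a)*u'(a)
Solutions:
 u(a) = C1*cos(a)^4


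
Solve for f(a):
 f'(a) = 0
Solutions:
 f(a) = C1


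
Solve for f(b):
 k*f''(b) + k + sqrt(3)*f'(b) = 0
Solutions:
 f(b) = C1 + C2*exp(-sqrt(3)*b/k) - sqrt(3)*b*k/3


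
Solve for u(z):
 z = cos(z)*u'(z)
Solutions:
 u(z) = C1 + Integral(z/cos(z), z)


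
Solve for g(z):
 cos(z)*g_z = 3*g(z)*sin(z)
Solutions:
 g(z) = C1/cos(z)^3


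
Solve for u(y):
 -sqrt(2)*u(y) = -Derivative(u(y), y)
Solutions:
 u(y) = C1*exp(sqrt(2)*y)


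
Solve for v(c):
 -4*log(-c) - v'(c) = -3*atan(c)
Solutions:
 v(c) = C1 - 4*c*log(-c) + 3*c*atan(c) + 4*c - 3*log(c^2 + 1)/2


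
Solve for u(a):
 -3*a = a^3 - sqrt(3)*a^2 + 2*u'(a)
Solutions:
 u(a) = C1 - a^4/8 + sqrt(3)*a^3/6 - 3*a^2/4


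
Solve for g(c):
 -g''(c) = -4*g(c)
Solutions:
 g(c) = C1*exp(-2*c) + C2*exp(2*c)


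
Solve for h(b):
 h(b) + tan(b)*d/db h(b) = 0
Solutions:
 h(b) = C1/sin(b)


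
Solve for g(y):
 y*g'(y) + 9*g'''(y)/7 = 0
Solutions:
 g(y) = C1 + Integral(C2*airyai(-21^(1/3)*y/3) + C3*airybi(-21^(1/3)*y/3), y)


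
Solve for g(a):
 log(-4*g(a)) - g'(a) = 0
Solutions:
 -Integral(1/(log(-_y) + 2*log(2)), (_y, g(a))) = C1 - a


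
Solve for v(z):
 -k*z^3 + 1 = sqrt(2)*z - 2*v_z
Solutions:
 v(z) = C1 + k*z^4/8 + sqrt(2)*z^2/4 - z/2


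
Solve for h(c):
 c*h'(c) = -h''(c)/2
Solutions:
 h(c) = C1 + C2*erf(c)


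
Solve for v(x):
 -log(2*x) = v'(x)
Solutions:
 v(x) = C1 - x*log(x) - x*log(2) + x


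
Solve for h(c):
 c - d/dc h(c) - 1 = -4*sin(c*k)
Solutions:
 h(c) = C1 + c^2/2 - c - 4*cos(c*k)/k


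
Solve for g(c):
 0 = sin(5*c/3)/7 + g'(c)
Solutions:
 g(c) = C1 + 3*cos(5*c/3)/35


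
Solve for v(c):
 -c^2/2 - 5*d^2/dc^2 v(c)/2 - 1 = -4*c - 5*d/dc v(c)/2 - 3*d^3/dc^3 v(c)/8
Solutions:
 v(c) = C1 + C2*exp(2*c*(5 - sqrt(10))/3) + C3*exp(2*c*(sqrt(10) + 5)/3) + c^3/15 - 3*c^2/5 - 43*c/50


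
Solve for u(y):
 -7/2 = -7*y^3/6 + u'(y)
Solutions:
 u(y) = C1 + 7*y^4/24 - 7*y/2


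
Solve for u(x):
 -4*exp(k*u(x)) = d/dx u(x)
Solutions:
 u(x) = Piecewise((log(1/(C1*k + 4*k*x))/k, Ne(k, 0)), (nan, True))
 u(x) = Piecewise((C1 - 4*x, Eq(k, 0)), (nan, True))
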